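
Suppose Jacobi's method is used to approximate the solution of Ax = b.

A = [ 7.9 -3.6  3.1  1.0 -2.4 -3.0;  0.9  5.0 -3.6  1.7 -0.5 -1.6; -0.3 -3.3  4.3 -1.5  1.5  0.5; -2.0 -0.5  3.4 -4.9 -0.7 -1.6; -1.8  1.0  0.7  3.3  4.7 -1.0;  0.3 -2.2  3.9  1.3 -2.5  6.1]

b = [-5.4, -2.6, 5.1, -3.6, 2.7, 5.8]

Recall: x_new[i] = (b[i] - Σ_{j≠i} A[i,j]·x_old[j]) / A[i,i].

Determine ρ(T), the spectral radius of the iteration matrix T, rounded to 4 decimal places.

1.1889

Diagonal D = diag(7.9, 5, 4.3, -4.9, 4.7, 6.1); L, U strict lower/upper.
T_J = -D⁻¹(L+U): T[0,2] = -(3.1)/(7.9) = -0.3924; T[0,0] = 0.
  T[0,:] = [+0.0000  +0.4557  -0.3924  -0.1266  +0.3038  +0.3797]
  T[1,:] = [-0.1800  +0.0000  +0.7200  -0.3400  +0.1000  +0.3200]
  T[2,:] = [+0.0698  +0.7674  +0.0000  +0.3488  -0.3488  -0.1163]
  T[3,:] = [-0.4082  -0.1020  +0.6939  +0.0000  -0.1429  -0.3265]
  T[4,:] = [+0.3830  -0.2128  -0.1489  -0.7021  +0.0000  +0.2128]
  T[5,:] = [-0.0492  +0.3607  -0.6393  -0.2131  +0.4098  +0.0000]
|λ(T)| sorted: 1.1889, 0.8496, 0.6329, 0.5671, 0.5671, 0.0808.
ρ(T) = max|λ| = 1.1889; 1.1889 > 1 ⇒ diverges.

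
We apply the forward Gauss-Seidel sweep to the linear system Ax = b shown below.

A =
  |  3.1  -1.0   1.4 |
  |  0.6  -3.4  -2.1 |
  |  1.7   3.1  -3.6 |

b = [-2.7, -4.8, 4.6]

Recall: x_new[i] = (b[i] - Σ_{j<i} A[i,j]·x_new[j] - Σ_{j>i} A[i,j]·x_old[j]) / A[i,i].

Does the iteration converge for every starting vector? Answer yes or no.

Let D = diag(3.1, -3.4, -3.6); L, U the strict triangles.
GS T = -(D+L)⁻¹U: row 0 first, T[0,2] = -(1.4)/(3.1) = -0.4516; later rows by forward substitution.
  T[0,:] = [+0.0000  +0.3226  -0.4516]
  T[1,:] = [+0.0000  +0.0569  -0.6973]
  T[2,:] = [+0.0000  +0.2013  -0.8138]
moduli |λ_i(T)| = 0.6000, 0.1568, 0.0000.
spectral radius ρ = 0.6000; 0.6000 < 1, so it converges for any x₀.

yes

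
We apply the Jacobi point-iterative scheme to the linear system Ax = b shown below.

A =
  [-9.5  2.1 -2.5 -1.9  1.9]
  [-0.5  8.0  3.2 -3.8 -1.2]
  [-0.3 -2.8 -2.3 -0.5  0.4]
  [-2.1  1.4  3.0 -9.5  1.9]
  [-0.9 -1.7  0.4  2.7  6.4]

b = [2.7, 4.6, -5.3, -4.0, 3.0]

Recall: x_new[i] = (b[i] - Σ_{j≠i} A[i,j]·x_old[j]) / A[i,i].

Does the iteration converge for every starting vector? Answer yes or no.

A = D + L + U where D = diag(-9.5, 8, -2.3, -9.5, 6.4).
T_J = -D⁻¹(L+U): T[1,3] = -(-3.8)/(8) = +0.4750; T[1,1] = 0.
  T[0,:] = [+0.0000 +0.2211 -0.2632 -0.2000 +0.2000]
  T[1,:] = [+0.0625 +0.0000 -0.4000 +0.4750 +0.1500]
  T[2,:] = [-0.1304 -1.2174 +0.0000 -0.2174 +0.1739]
  T[3,:] = [-0.2211 +0.1474 +0.3158 +0.0000 +0.2000]
  T[4,:] = [+0.1406 +0.2656 -0.0625 -0.4219 +0.0000]
|eigenvalues of T|: 0.8684, 0.6327, 0.3507, 0.3507, 0.1742.
ρ = 0.8684; 0.8684 < 1, so it converges for any x₀.

yes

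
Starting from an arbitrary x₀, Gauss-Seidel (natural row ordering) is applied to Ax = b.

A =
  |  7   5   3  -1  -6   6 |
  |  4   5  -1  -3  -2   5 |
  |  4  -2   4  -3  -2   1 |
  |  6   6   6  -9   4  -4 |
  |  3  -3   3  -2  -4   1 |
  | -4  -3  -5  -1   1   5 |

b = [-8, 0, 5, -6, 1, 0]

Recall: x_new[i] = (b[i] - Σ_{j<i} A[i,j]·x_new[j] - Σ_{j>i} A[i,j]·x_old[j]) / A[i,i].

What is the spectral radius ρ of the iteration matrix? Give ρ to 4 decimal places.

1.6572

A = D + L + U where D = diag(7, 5, 4, -9, -4, 5).
GS T = -(D+L)⁻¹U: row 0 first, T[0,1] = -(5)/(7) = -0.7143; later rows by forward substitution.
  T[0,:] = [+0.0000 -0.7143 -0.4286 +0.1429 +0.8571 -0.8571]
  T[1,:] = [+0.0000 +0.5714 +0.5429 +0.4857 -0.2857 -0.3143]
  T[2,:] = [+0.0000 +1.0000 +0.7000 +0.8500 -0.5000 +0.4500]
  T[3,:] = [+0.0000 +0.5714 +0.5429 +0.9857 +0.4921 -0.9254]
  T[4,:] = [+0.0000 -0.5000 -0.4750 -0.1125 +0.2361 +0.6431]
  T[5,:] = [+0.0000 +0.9857 +0.8864 +1.4754 +0.0655 -0.7380]
eigenvalue magnitudes: 1.6572, 0.6763, 0.4203, 0.4203, 0.0481, 0.0000.
spectral radius ρ = 1.6572; 1.6572 > 1 ⇒ diverges.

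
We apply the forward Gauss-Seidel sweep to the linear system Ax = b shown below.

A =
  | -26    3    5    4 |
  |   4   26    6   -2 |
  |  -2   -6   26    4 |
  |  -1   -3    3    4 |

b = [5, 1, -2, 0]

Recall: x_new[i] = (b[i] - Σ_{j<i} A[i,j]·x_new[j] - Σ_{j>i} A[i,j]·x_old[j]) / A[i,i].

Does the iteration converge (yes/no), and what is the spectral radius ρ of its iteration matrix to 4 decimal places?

Diagonal D = diag(-26, 26, 26, 4); L, U strict lower/upper.
Gauss-Seidel: T = -(D+L)⁻¹U, row 0 first, T[0,1] = -(3)/(-26) = +0.1154; later rows by forward substitution.
  T[0,:] = [+0.0000, +0.1154, +0.1923, +0.1538]
  T[1,:] = [+0.0000, -0.0178, -0.2604, +0.0533]
  T[2,:] = [+0.0000, +0.0048, -0.0453, -0.1297]
  T[3,:] = [+0.0000, +0.0119, -0.1132, +0.1757]
|eigenvalues of T|: 0.2349, 0.0660, 0.0660, 0.0000.
ρ(T) = max|λ| = 0.2349; 0.2349 < 1: convergent.

yes, ρ = 0.2349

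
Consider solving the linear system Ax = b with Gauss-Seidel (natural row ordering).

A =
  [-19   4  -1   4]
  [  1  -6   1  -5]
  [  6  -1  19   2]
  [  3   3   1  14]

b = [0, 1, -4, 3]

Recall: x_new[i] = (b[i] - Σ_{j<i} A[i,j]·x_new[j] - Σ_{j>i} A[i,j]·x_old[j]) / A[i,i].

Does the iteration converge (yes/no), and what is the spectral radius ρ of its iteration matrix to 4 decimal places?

yes, ρ = 0.2925

Let D = diag(-19, -6, 19, 14); L, U the strict triangles.
T_GS = -(D+L)⁻¹U: row 0 first, T[0,1] = -(4)/(-19) = +0.2105; later rows by forward substitution.
  T[0,:] = [+0.0000  +0.2105  -0.0526  +0.2105]
  T[1,:] = [+0.0000  +0.0351  +0.1579  -0.7982]
  T[2,:] = [+0.0000  -0.0646  +0.0249  -0.2138]
  T[3,:] = [+0.0000  -0.0480  -0.0243  +0.1412]
|λ(T)| sorted: 0.2925, 0.0520, 0.0520, 0.0000.
ρ = 0.2925; 0.2925 < 1, so it converges for any x₀.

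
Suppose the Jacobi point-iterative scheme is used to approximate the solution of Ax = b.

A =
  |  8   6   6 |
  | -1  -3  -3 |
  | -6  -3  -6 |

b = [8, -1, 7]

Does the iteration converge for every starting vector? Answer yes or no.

no

Write A = D+L+U with D = diag(8, -3, -6).
Jacobi: T = -D⁻¹(L+U), T[0,1] = -(6)/(8) = -0.7500; T[0,0] = 0.
  T[0,:] = [+0.0000 -0.7500 -0.7500]
  T[1,:] = [-0.3333 +0.0000 -1.0000]
  T[2,:] = [-1.0000 -0.5000 +0.0000]
|eigenvalues of T|: 1.4503, 0.7767, 0.7767.
ρ = 1.4503; 1.4503 > 1: divergent.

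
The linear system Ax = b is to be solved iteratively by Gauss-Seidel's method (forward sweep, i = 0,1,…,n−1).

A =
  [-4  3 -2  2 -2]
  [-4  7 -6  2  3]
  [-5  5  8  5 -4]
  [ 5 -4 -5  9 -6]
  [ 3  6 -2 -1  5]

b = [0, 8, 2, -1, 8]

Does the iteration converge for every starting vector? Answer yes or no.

Split A = D + L + U, D = diag(-4, 7, 8, 9, 5).
T_GS = -(D+L)⁻¹U: row 0 first, T[0,1] = -(3)/(-4) = +0.7500; later rows by forward substitution.
  T[0,:] = [+0.0000, +0.7500, -0.5000, +0.5000, -0.5000]
  T[1,:] = [+0.0000, +0.4286, +0.5714, -0.0000, -0.7143]
  T[2,:] = [+0.0000, +0.2009, -0.6696, -0.3125, +0.6339]
  T[3,:] = [+0.0000, -0.1146, +0.1597, -0.4514, +0.9792]
  T[4,:] = [+0.0000, -0.9068, -0.6216, -0.5153, +1.6065]
|roots of det(T-λI)|: 1.6969, 0.6612, 0.3785, 0.3785, 0.0000.
ρ = 1.6969; 1.6969 > 1 ⇒ diverges.

no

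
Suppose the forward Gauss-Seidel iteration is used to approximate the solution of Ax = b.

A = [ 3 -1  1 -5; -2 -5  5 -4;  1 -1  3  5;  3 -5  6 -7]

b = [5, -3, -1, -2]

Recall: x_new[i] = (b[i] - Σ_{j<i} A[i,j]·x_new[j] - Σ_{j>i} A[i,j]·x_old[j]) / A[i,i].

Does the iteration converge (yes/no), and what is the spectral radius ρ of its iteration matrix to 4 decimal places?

Diagonal D = diag(3, -5, 3, -7); L, U strict lower/upper.
Gauss-Seidel: T = -(D+L)⁻¹U, row 0 first, T[0,2] = -(1)/(3) = -0.3333; later rows by forward substitution.
  T[0,:] = [+0.0000, +0.3333, -0.3333, +1.6667]
  T[1,:] = [+0.0000, -0.1333, +1.1333, -1.4667]
  T[2,:] = [+0.0000, -0.1556, +0.4889, -2.7111]
  T[3,:] = [+0.0000, +0.1048, -0.5333, -0.5619]
eigenvalue magnitudes: 1.3551, 0.9671, 0.1817, 0.0000.
ρ(T) = max|λ| = 1.3551; 1.3551 > 1: divergent.

no, ρ = 1.3551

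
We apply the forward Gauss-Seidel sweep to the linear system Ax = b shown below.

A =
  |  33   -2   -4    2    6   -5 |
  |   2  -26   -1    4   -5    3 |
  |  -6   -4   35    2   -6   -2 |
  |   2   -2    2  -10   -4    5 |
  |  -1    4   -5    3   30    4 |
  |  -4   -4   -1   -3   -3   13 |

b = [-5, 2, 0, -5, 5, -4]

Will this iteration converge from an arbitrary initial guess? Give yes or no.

Write A = D+L+U with D = diag(33, -26, 35, -10, 30, 13).
T_GS = -(D+L)⁻¹U: row 0 first, T[0,3] = -(2)/(33) = -0.0606; later rows by forward substitution.
  T[0,:] = [+0.0000  +0.0606  +0.1212  -0.0606  -0.1818  +0.1515]
  T[1,:] = [+0.0000  +0.0047  -0.0291  +0.1492  -0.2063  +0.1270]
  T[2,:] = [+0.0000  +0.0109  +0.0174  -0.0505  +0.1167  +0.0976]
  T[3,:] = [+0.0000  +0.0134  +0.0336  -0.0521  -0.3718  +0.5244]
  T[4,:] = [+0.0000  +0.0019  +0.0075  -0.0251  +0.0781  -0.1814]
  T[5,:] = [+0.0000  +0.0244  +0.0391  +0.0056  -0.1782  +0.1724]
|λ(T)| sorted: 0.3614, 0.0847, 0.0847, 0.0290, 0.0290, 0.0000.
ρ = 0.3614; 0.3614 < 1, so it converges for any x₀.

yes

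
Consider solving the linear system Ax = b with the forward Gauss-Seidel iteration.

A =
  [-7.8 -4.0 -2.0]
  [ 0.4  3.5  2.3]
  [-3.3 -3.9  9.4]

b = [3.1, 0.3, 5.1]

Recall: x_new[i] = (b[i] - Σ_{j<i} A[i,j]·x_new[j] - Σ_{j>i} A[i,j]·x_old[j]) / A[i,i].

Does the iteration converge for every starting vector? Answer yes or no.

yes

A = D + L + U where D = diag(-7.8, 3.5, 9.4).
Gauss-Seidel: T = -(D+L)⁻¹U, row 0 first, T[0,1] = -(-4)/(-7.8) = -0.5128; later rows by forward substitution.
  T[0,:] = [+0.0000 -0.5128 -0.2564]
  T[1,:] = [+0.0000 +0.0586 -0.6278]
  T[2,:] = [+0.0000 -0.1557 -0.3505]
|roots of det(T-λI)|: 0.5196, 0.2277, 0.0000.
ρ = 0.5196; 0.5196 < 1 ⇒ converges.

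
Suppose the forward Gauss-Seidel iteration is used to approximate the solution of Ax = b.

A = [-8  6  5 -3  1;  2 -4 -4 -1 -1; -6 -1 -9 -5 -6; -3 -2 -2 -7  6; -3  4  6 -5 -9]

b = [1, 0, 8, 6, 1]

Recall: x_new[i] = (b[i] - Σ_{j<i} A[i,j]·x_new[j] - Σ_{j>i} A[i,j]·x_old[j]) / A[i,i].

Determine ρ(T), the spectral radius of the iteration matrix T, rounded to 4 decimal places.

1.4736

A = D + L + U where D = diag(-8, -4, -9, -7, -9).
Gauss-Seidel: T = -(D+L)⁻¹U, row 0 first, T[0,4] = -(1)/(-8) = +0.1250; later rows by forward substitution.
  T[0,:] = [+0.0000, +0.7500, +0.6250, -0.3750, +0.1250]
  T[1,:] = [+0.0000, +0.3750, -0.6875, -0.4375, -0.1875]
  T[2,:] = [+0.0000, -0.5417, -0.3403, -0.2569, -0.7292]
  T[3,:] = [+0.0000, -0.2738, +0.0258, +0.3591, +1.0655]
  T[4,:] = [+0.0000, -0.2923, -0.7551, -0.4403, -1.2030]
|roots of det(T-λI)|: 1.4736, 0.8265, 0.4040, 0.2420, 0.0000.
spectral radius ρ = 1.4736; 1.4736 > 1: divergent.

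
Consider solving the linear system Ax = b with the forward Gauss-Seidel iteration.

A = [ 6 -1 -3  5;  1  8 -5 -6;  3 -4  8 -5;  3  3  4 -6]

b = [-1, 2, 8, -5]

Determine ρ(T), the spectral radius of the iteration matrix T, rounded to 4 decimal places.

Diagonal D = diag(6, 8, 8, -6); L, U strict lower/upper.
Gauss-Seidel: T = -(D+L)⁻¹U, row 0 first, T[0,2] = -(-3)/(6) = +0.5000; later rows by forward substitution.
  T[0,:] = [+0.0000 +0.1667 +0.5000 -0.8333]
  T[1,:] = [+0.0000 -0.0208 +0.5625 +0.8542]
  T[2,:] = [+0.0000 -0.0729 +0.0938 +1.3646]
  T[3,:] = [+0.0000 +0.0243 +0.5938 +0.9201]
eigenvalue magnitudes: 1.4931, 0.4518, 0.0483, 0.0000.
ρ = 1.4931; 1.4931 > 1, so it fails to converge.

1.4931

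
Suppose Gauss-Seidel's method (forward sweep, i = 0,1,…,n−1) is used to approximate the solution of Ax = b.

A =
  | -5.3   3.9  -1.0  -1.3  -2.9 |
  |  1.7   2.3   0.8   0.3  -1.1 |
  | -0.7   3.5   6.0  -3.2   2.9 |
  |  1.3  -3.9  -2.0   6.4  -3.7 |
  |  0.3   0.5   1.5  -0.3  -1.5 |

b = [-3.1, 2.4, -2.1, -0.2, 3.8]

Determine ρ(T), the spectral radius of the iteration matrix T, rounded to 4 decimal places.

Let D = diag(-5.3, 2.3, 6, 6.4, -1.5); L, U the strict triangles.
Gauss-Seidel: T = -(D+L)⁻¹U, row 0 first, T[0,3] = -(-1.3)/(-5.3) = -0.2453; later rows by forward substitution.
  T[0,:] = [+0.0000  +0.7358  -0.1887  -0.2453  -0.5472]
  T[1,:] = [+0.0000  -0.5439  -0.2084  +0.0509  +0.8827]
  T[2,:] = [+0.0000  +0.4031  +0.0995  +0.4750  -1.0621]
  T[3,:] = [+0.0000  -0.3549  -0.0575  +0.2293  +0.8953]
  T[4,:] = [+0.0000  +0.4400  +0.0039  +0.3971  -1.0563]
eigenvalue magnitudes: 1.5684, 0.4154, 0.2258, 0.1073, 0.0000.
ρ(T) = max|λ| = 1.5684; 1.5684 > 1: divergent.

1.5684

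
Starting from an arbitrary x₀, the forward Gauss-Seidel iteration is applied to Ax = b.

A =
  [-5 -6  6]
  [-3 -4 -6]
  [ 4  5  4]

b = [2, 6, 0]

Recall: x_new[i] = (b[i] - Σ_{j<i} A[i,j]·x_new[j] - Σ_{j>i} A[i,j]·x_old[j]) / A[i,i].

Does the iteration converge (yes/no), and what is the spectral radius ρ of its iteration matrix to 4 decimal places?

A = D + L + U where D = diag(-5, -4, 4).
GS T = -(D+L)⁻¹U: row 0 first, T[0,1] = -(-6)/(-5) = -1.2000; later rows by forward substitution.
  T[0,:] = [+0.0000 -1.2000 +1.2000]
  T[1,:] = [+0.0000 +0.9000 -2.4000]
  T[2,:] = [+0.0000 +0.0750 +1.8000]
|roots of det(T-λI)|: 1.5000, 1.2000, 0.0000.
ρ = 1.5000; 1.5000 > 1: divergent.

no, ρ = 1.5000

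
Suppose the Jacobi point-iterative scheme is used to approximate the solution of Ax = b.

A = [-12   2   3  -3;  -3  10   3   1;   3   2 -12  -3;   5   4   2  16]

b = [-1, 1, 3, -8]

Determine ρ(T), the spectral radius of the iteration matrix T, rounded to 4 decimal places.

0.5149

Split A = D + L + U, D = diag(-12, 10, -12, 16).
T_J = -D⁻¹(L+U): T[0,3] = -(-3)/(-12) = -0.2500; T[0,0] = 0.
  T[0,:] = [+0.0000 +0.1667 +0.2500 -0.2500]
  T[1,:] = [+0.3000 +0.0000 -0.3000 -0.1000]
  T[2,:] = [+0.2500 +0.1667 +0.0000 -0.2500]
  T[3,:] = [-0.3125 -0.2500 -0.1250 +0.0000]
|λ(T)| sorted: 0.5149, 0.2570, 0.2500, 0.0079.
ρ = 0.5149; 0.5149 < 1, so it converges for any x₀.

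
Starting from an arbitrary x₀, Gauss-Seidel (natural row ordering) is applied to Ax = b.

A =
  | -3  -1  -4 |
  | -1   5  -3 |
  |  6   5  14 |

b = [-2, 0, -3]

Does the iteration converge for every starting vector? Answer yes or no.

yes

Split A = D + L + U, D = diag(-3, 5, 14).
Gauss-Seidel: T = -(D+L)⁻¹U, row 0 first, T[0,1] = -(-1)/(-3) = -0.3333; later rows by forward substitution.
  T[0,:] = [+0.0000, -0.3333, -1.3333]
  T[1,:] = [+0.0000, -0.0667, +0.3333]
  T[2,:] = [+0.0000, +0.1667, +0.4524]
eigenvalue magnitudes: 0.5434, 0.1577, 0.0000.
ρ(T) = max|λ| = 0.5434; 0.5434 < 1, so it converges for any x₀.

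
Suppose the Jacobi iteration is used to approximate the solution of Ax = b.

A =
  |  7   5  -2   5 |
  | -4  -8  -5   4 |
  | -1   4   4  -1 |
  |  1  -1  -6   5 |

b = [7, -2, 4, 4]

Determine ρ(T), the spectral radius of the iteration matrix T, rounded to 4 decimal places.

Diagonal D = diag(7, -8, 4, 5); L, U strict lower/upper.
Jacobi T = -D⁻¹(L+U): T[0,1] = -(5)/(7) = -0.7143; T[0,0] = 0.
  T[0,:] = [+0.0000, -0.7143, +0.2857, -0.7143]
  T[1,:] = [-0.5000, +0.0000, -0.6250, +0.5000]
  T[2,:] = [+0.2500, -1.0000, +0.0000, +0.2500]
  T[3,:] = [-0.2000, +0.2000, +1.2000, +0.0000]
|λ(T)| sorted: 1.2225, 0.9919, 0.9919, 0.5969.
spectral radius ρ = 1.2225; 1.2225 > 1 ⇒ diverges.

1.2225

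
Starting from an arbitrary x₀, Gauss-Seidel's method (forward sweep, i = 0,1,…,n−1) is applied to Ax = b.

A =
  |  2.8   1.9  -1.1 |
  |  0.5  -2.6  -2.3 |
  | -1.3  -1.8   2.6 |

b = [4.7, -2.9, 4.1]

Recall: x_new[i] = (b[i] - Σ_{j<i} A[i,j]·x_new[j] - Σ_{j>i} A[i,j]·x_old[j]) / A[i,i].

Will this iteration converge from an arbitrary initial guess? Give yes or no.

yes

Split A = D + L + U, D = diag(2.8, -2.6, 2.6).
T_GS = -(D+L)⁻¹U: row 0 first, T[0,1] = -(1.9)/(2.8) = -0.6786; later rows by forward substitution.
  T[0,:] = [+0.0000 -0.6786 +0.3929]
  T[1,:] = [+0.0000 -0.1305 -0.8091]
  T[2,:] = [+0.0000 -0.4296 -0.3637]
|λ(T)| sorted: 0.8481, 0.3539, 0.0000.
ρ(T) = max|λ| = 0.8481; 0.8481 < 1: convergent.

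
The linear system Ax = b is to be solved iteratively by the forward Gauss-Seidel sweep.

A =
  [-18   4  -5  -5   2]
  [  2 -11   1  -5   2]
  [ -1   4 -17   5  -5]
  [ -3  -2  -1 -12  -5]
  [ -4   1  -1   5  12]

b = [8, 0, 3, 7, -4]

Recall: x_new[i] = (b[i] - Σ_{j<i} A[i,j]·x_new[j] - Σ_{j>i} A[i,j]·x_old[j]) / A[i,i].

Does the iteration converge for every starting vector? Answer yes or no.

yes

Write A = D+L+U with D = diag(-18, -11, -17, -12, 12).
GS T = -(D+L)⁻¹U: row 0 first, T[0,2] = -(-5)/(-18) = -0.2778; later rows by forward substitution.
  T[0,:] = [+0.0000 +0.2222 -0.2778 -0.2778 +0.1111]
  T[1,:] = [+0.0000 +0.0404 +0.0404 -0.5051 +0.2020]
  T[2,:] = [+0.0000 -0.0036 +0.0258 +0.1916 -0.2531]
  T[3,:] = [+0.0000 -0.0620 +0.0606 +0.1377 -0.4570]
  T[4,:] = [+0.0000 +0.0962 -0.1190 -0.0919 +0.1895]
|eigenvalues of T|: 0.5816, 0.1833, 0.1833, 0.0422, 0.0000.
ρ(T) = max|λ| = 0.5816; 0.5816 < 1: convergent.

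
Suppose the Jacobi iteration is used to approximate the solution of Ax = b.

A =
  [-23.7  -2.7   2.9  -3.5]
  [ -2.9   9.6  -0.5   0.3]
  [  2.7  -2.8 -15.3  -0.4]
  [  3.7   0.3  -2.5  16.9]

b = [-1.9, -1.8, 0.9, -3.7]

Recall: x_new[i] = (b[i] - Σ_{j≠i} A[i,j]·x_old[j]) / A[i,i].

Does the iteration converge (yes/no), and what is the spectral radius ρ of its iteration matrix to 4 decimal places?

yes, ρ = 0.2568

Let D = diag(-23.7, 9.6, -15.3, 16.9); L, U the strict triangles.
T_J = -D⁻¹(L+U): T[3,2] = -(-2.5)/(16.9) = +0.1479; T[3,3] = 0.
  T[0,:] = [+0.0000  -0.1139  +0.1224  -0.1477]
  T[1,:] = [+0.3021  +0.0000  +0.0521  -0.0312]
  T[2,:] = [+0.1765  -0.1830  +0.0000  -0.0261]
  T[3,:] = [-0.2189  -0.0178  +0.1479  +0.0000]
|eigenvalues of T|: 0.2568, 0.2070, 0.2070, 0.1198.
spectral radius ρ = 0.2568; 0.2568 < 1 ⇒ converges.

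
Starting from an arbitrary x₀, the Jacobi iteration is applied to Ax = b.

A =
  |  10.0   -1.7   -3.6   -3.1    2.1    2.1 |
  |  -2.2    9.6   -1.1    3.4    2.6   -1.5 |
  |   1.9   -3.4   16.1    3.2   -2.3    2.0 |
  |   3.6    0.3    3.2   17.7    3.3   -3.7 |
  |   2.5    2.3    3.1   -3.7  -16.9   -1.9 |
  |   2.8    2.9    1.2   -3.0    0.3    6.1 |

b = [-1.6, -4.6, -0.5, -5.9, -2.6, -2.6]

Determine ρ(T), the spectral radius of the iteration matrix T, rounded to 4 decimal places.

Write A = D+L+U with D = diag(10, 9.6, 16.1, 17.7, -16.9, 6.1).
Jacobi T = -D⁻¹(L+U): T[5,3] = -(-3)/(6.1) = +0.4918; T[5,5] = 0.
  T[0,:] = [+0.0000, +0.1700, +0.3600, +0.3100, -0.2100, -0.2100]
  T[1,:] = [+0.2292, +0.0000, +0.1146, -0.3542, -0.2708, +0.1562]
  T[2,:] = [-0.1180, +0.2112, +0.0000, -0.1988, +0.1429, -0.1242]
  T[3,:] = [-0.2034, -0.0169, -0.1808, +0.0000, -0.1864, +0.2090]
  T[4,:] = [+0.1479, +0.1361, +0.1834, -0.2189, +0.0000, -0.1124]
  T[5,:] = [-0.4590, -0.4754, -0.1967, +0.4918, -0.0492, +0.0000]
eigenvalue magnitudes: 0.6024, 0.4488, 0.4488, 0.1428, 0.1428, 0.0164.
ρ = 0.6024; 0.6024 < 1, so it converges for any x₀.

0.6024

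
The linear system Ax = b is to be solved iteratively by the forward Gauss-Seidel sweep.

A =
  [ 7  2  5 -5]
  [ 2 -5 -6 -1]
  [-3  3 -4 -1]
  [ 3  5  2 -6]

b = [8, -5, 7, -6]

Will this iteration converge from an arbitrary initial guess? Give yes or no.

no

A = D + L + U where D = diag(7, -5, -4, -6).
GS T = -(D+L)⁻¹U: row 0 first, T[0,2] = -(5)/(7) = -0.7143; later rows by forward substitution.
  T[0,:] = [+0.0000, -0.2857, -0.7143, +0.7143]
  T[1,:] = [+0.0000, -0.1143, -1.4857, +0.0857]
  T[2,:] = [+0.0000, +0.1286, -0.5786, -0.7214]
  T[3,:] = [+0.0000, -0.1952, -1.7881, +0.1881]
|λ(T)| sorted: 1.3666, 0.8238, 0.0381, 0.0000.
ρ = 1.3666; 1.3666 > 1, so it fails to converge.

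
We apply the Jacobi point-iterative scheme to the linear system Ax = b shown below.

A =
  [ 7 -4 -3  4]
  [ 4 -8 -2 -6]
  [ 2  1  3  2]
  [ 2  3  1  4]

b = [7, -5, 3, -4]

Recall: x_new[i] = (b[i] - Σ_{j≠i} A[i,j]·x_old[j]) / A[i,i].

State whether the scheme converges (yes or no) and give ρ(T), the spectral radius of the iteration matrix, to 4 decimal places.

Write A = D+L+U with D = diag(7, -8, 3, 4).
Jacobi: T = -D⁻¹(L+U), T[2,1] = -(1)/(3) = -0.3333; T[2,2] = 0.
  T[0,:] = [+0.0000 +0.5714 +0.4286 -0.5714]
  T[1,:] = [+0.5000 +0.0000 -0.2500 -0.7500]
  T[2,:] = [-0.6667 -0.3333 +0.0000 -0.6667]
  T[3,:] = [-0.5000 -0.7500 -0.2500 +0.0000]
|λ(T)| sorted: 1.1882, 0.9179, 0.2559, 0.2559.
ρ(T) = max|λ| = 1.1882; 1.1882 > 1: divergent.

no, ρ = 1.1882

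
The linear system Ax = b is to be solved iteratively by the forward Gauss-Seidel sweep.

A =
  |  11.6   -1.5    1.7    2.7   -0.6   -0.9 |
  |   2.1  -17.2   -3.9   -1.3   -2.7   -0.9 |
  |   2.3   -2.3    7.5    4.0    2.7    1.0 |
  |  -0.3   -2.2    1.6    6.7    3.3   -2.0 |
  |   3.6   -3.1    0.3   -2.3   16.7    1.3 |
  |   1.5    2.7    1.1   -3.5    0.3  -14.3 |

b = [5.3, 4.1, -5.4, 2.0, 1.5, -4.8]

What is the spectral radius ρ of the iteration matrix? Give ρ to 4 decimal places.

Let D = diag(11.6, -17.2, 7.5, 6.7, 16.7, -14.3); L, U the strict triangles.
GS T = -(D+L)⁻¹U: row 0 first, T[0,3] = -(2.7)/(11.6) = -0.2328; later rows by forward substitution.
  T[0,:] = [+0.0000  +0.1293  -0.1466  -0.2328  +0.0517  +0.0776]
  T[1,:] = [+0.0000  +0.0158  -0.2446  -0.1040  -0.1507  -0.0429]
  T[2,:] = [+0.0000  -0.0348  -0.0301  -0.4938  -0.4221  -0.1703]
  T[3,:] = [+0.0000  +0.0193  -0.0797  +0.0734  -0.4389  +0.3286]
  T[4,:] = [+0.0000  -0.0217  -0.0243  +0.0498  -0.0920  -0.0542]
  T[5,:] = [+0.0000  +0.0087  -0.0449  -0.0989  +0.0500  -0.0946]
|λ(T)| sorted: 0.3039, 0.2479, 0.2390, 0.2390, 0.0146, 0.0000.
ρ = 0.3039; 0.3039 < 1 ⇒ converges.

0.3039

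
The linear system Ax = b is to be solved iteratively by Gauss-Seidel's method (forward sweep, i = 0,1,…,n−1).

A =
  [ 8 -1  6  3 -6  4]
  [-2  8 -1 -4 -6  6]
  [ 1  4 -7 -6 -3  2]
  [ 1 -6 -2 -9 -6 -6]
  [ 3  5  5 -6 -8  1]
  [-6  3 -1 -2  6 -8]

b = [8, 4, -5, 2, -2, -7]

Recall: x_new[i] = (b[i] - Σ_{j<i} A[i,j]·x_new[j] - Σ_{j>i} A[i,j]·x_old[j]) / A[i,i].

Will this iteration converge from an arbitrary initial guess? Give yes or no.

Diagonal D = diag(8, 8, -7, -9, -8, -8); L, U strict lower/upper.
T_GS = -(D+L)⁻¹U: row 0 first, T[0,2] = -(6)/(8) = -0.7500; later rows by forward substitution.
  T[0,:] = [+0.0000 +0.1250 -0.7500 -0.3750 +0.7500 -0.5000]
  T[1,:] = [+0.0000 +0.0312 -0.0625 +0.4062 +0.9375 -0.8750]
  T[2,:] = [+0.0000 +0.0357 -0.1429 -0.6786 +0.2143 -0.2857]
  T[3,:] = [+0.0000 -0.0149 -0.0099 -0.1617 -1.2560 -0.0754]
  T[4,:] = [+0.0000 +0.0999 -0.4022 -0.1895 +1.9431 -0.7314]
  T[5,:] = [+0.0000 -0.0079 +0.2578 +0.4167 +1.5336 -0.4471]
eigenvalue magnitudes: 1.4584, 0.6599, 0.6599, 0.5111, 0.0026, 0.0000.
ρ(T) = max|λ| = 1.4584; 1.4584 > 1: divergent.

no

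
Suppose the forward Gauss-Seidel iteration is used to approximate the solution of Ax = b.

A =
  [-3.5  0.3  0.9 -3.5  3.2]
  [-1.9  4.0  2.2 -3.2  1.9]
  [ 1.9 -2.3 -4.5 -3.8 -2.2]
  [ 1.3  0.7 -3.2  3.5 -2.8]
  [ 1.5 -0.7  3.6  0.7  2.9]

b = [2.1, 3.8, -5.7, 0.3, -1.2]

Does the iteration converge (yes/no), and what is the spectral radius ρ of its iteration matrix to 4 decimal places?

no, ρ = 1.5751

Write A = D+L+U with D = diag(-3.5, 4, -4.5, 3.5, 2.9).
GS T = -(D+L)⁻¹U: row 0 first, T[0,1] = -(0.3)/(-3.5) = +0.0857; later rows by forward substitution.
  T[0,:] = [+0.0000  +0.0857  +0.2571  -1.0000  +0.9143]
  T[1,:] = [+0.0000  +0.0407  -0.4279  +0.3250  -0.0407]
  T[2,:] = [+0.0000  +0.0154  +0.3273  -1.4328  -0.0820]
  T[3,:] = [+0.0000  -0.0259  +0.2893  -1.0035  +0.3935]
  T[4,:] = [+0.0000  -0.0473  -0.7123  +2.6165  -0.4759]
|λ(T)| sorted: 1.5751, 0.2945, 0.2945, 0.1206, 0.0000.
spectral radius ρ = 1.5751; 1.5751 > 1: divergent.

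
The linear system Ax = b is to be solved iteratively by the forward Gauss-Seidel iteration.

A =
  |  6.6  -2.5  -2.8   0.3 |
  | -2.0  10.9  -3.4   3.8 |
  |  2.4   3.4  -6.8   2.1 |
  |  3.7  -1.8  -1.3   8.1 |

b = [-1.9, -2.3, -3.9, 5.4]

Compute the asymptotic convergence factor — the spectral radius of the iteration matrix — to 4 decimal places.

Diagonal D = diag(6.6, 10.9, -6.8, 8.1); L, U strict lower/upper.
T_GS = -(D+L)⁻¹U: row 0 first, T[0,1] = -(-2.5)/(6.6) = +0.3788; later rows by forward substitution.
  T[0,:] = [+0.0000 +0.3788 +0.4242 -0.0455]
  T[1,:] = [+0.0000 +0.0695 +0.3898 -0.3570]
  T[2,:] = [+0.0000 +0.1684 +0.3446 +0.1143]
  T[3,:] = [+0.0000 -0.1305 -0.0519 -0.0402]
|λ(T)| sorted: 0.5047, 0.2585, 0.1277, 0.0000.
ρ(T) = max|λ| = 0.5047; 0.5047 < 1 ⇒ converges.

0.5047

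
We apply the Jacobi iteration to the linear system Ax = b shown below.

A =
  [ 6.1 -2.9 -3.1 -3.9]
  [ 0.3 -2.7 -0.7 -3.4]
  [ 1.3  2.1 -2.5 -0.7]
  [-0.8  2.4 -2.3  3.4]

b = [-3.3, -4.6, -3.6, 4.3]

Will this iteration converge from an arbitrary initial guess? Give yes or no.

no

Diagonal D = diag(6.1, -2.7, -2.5, 3.4); L, U strict lower/upper.
T_J = -D⁻¹(L+U): T[1,2] = -(-0.7)/(-2.7) = -0.2593; T[1,1] = 0.
  T[0,:] = [+0.0000  +0.4754  +0.5082  +0.6393]
  T[1,:] = [+0.1111  +0.0000  -0.2593  -1.2593]
  T[2,:] = [+0.5200  +0.8400  +0.0000  -0.2800]
  T[3,:] = [+0.2353  -0.7059  +0.6765  +0.0000]
|λ(T)| sorted: 1.1494, 0.9724, 0.9724, 0.3761.
spectral radius ρ = 1.1494; 1.1494 > 1: divergent.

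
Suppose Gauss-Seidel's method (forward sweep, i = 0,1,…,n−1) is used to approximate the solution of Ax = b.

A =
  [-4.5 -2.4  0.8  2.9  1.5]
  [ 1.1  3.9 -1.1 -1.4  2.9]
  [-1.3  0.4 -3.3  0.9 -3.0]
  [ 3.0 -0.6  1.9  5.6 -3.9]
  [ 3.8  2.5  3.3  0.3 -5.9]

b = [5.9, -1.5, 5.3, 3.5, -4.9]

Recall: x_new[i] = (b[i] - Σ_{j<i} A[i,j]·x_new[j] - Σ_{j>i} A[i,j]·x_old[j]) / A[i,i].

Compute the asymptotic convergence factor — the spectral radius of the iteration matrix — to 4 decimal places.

Let D = diag(-4.5, 3.9, -3.3, 5.6, -5.9); L, U the strict triangles.
T_GS = -(D+L)⁻¹U: row 0 first, T[0,1] = -(-2.4)/(-4.5) = -0.5333; later rows by forward substitution.
  T[0,:] = [+0.0000  -0.5333  +0.1778  +0.6444  +0.3333]
  T[1,:] = [+0.0000  +0.1504  +0.2319  +0.1772  -0.8376]
  T[2,:] = [+0.0000  +0.2283  -0.0419  +0.0403  -1.1419]
  T[3,:] = [+0.0000  +0.2244  -0.0562  -0.3399  +0.8156]
  T[4,:] = [+0.0000  -0.1406  +0.1865  +0.4954  -0.7375]
eigenvalue magnitudes: 1.1824, 0.2693, 0.2693, 0.2147, 0.0000.
spectral radius ρ = 1.1824; 1.1824 > 1, so it fails to converge.

1.1824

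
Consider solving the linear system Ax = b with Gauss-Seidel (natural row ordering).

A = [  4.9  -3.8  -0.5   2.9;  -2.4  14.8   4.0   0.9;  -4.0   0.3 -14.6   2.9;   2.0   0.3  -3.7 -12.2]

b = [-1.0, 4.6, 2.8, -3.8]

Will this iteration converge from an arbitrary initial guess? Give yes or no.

Let D = diag(4.9, 14.8, -14.6, -12.2); L, U the strict triangles.
GS T = -(D+L)⁻¹U: row 0 first, T[0,3] = -(2.9)/(4.9) = -0.5918; later rows by forward substitution.
  T[0,:] = [+0.0000, +0.7755, +0.1020, -0.5918]
  T[1,:] = [+0.0000, +0.1258, -0.2537, -0.1568]
  T[2,:] = [+0.0000, -0.2099, -0.0332, +0.3576]
  T[3,:] = [+0.0000, +0.1939, +0.0205, -0.2093]
eigenvalue magnitudes: 0.3366, 0.1424, 0.1424, 0.0000.
ρ = 0.3366; 0.3366 < 1: convergent.

yes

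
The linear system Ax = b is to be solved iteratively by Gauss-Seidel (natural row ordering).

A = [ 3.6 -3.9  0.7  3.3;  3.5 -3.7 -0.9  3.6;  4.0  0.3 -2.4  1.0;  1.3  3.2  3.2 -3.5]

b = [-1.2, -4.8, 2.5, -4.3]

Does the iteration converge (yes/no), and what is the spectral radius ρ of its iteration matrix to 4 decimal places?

Diagonal D = diag(3.6, -3.7, -2.4, -3.5); L, U strict lower/upper.
T_GS = -(D+L)⁻¹U: row 0 first, T[0,2] = -(0.7)/(3.6) = -0.1944; later rows by forward substitution.
  T[0,:] = [+0.0000  +1.0833  -0.1944  -0.9167]
  T[1,:] = [+0.0000  +1.0248  -0.4272  +0.1059]
  T[2,:] = [+0.0000  +1.9337  -0.3775  -1.0979]
  T[3,:] = [+0.0000  +3.1072  -0.8079  -1.2475]
moduli |λ_i(T)| = 1.6038, 0.9776, 0.0260, 0.0000.
ρ = 1.6038; 1.6038 > 1, so it fails to converge.

no, ρ = 1.6038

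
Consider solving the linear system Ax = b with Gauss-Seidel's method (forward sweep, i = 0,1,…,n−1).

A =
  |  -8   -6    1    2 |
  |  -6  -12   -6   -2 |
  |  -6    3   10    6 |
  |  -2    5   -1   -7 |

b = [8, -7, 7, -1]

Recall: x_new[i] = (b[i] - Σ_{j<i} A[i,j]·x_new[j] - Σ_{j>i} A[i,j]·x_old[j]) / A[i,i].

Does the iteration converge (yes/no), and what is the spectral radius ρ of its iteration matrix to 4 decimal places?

Diagonal D = diag(-8, -12, 10, -7); L, U strict lower/upper.
T_GS = -(D+L)⁻¹U: row 0 first, T[0,1] = -(-6)/(-8) = -0.7500; later rows by forward substitution.
  T[0,:] = [+0.0000 -0.7500 +0.1250 +0.2500]
  T[1,:] = [+0.0000 +0.3750 -0.5625 -0.2917]
  T[2,:] = [+0.0000 -0.5625 +0.2438 -0.3625]
  T[3,:] = [+0.0000 +0.5625 -0.4723 -0.2280]
|λ(T)| sorted: 0.8908, 0.2686, 0.2686, 0.0000.
spectral radius ρ = 0.8908; 0.8908 < 1, so it converges for any x₀.

yes, ρ = 0.8908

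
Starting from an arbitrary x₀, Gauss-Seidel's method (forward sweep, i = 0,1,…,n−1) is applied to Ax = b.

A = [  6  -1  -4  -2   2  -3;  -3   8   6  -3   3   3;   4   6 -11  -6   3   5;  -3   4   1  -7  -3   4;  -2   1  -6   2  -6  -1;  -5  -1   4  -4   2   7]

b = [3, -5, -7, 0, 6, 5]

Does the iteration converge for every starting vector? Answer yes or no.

no

Diagonal D = diag(6, 8, -11, -7, -6, 7); L, U strict lower/upper.
T_GS = -(D+L)⁻¹U: row 0 first, T[0,3] = -(-2)/(6) = +0.3333; later rows by forward substitution.
  T[0,:] = [+0.0000 +0.1667 +0.6667 +0.3333 -0.3333 +0.5000]
  T[1,:] = [+0.0000 +0.0625 -0.5000 +0.5000 -0.5000 -0.1875]
  T[2,:] = [+0.0000 +0.0947 -0.0303 -0.1515 -0.1212 +0.5341]
  T[3,:] = [+0.0000 -0.0222 -0.5758 +0.1212 -0.5887 +0.3263]
  T[4,:] = [+0.0000 -0.1472 -0.4672 +0.1641 -0.0473 -0.7899]
  T[5,:] = [+0.0000 +0.1033 +0.2266 +0.4185 -0.5632 +0.4373]
eigenvalue magnitudes: 1.1937, 0.5402, 0.1917, 0.1678, 0.1678, 0.0000.
ρ = 1.1937; 1.1937 > 1, so it fails to converge.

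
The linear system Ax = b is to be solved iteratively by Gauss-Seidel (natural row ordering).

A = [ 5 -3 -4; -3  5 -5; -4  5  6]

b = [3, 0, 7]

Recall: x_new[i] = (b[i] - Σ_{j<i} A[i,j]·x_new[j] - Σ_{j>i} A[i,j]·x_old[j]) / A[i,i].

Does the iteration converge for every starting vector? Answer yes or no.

Split A = D + L + U, D = diag(5, 5, 6).
GS T = -(D+L)⁻¹U: row 0 first, T[0,1] = -(-3)/(5) = +0.6000; later rows by forward substitution.
  T[0,:] = [+0.0000, +0.6000, +0.8000]
  T[1,:] = [+0.0000, +0.3600, +1.4800]
  T[2,:] = [+0.0000, +0.1000, -0.7000]
|eigenvalues of T|: 0.8249, 0.4849, 0.0000.
ρ = 0.8249; 0.8249 < 1, so it converges for any x₀.

yes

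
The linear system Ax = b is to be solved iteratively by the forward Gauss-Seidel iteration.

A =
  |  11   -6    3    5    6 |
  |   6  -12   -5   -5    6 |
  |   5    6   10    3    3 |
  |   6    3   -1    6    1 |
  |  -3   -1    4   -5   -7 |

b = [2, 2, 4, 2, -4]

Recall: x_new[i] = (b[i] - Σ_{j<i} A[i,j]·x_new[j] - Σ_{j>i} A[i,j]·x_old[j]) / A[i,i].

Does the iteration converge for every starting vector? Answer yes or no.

Write A = D+L+U with D = diag(11, -12, 10, 6, -7).
Gauss-Seidel: T = -(D+L)⁻¹U, row 0 first, T[0,3] = -(5)/(11) = -0.4545; later rows by forward substitution.
  T[0,:] = [+0.0000  +0.5455  -0.2727  -0.4545  -0.5455]
  T[1,:] = [+0.0000  +0.2727  -0.5530  -0.6439  +0.2273]
  T[2,:] = [+0.0000  -0.4364  +0.4682  +0.3136  -0.1636]
  T[3,:] = [+0.0000  -0.7545  +0.6273  +0.8288  +0.2379]
  T[4,:] = [+0.0000  +0.0169  +0.0154  -0.1260  -0.0621]
|eigenvalues of T|: 1.6586, 0.2162, 0.1165, 0.1165, 0.0000.
ρ = 1.6586; 1.6586 > 1: divergent.

no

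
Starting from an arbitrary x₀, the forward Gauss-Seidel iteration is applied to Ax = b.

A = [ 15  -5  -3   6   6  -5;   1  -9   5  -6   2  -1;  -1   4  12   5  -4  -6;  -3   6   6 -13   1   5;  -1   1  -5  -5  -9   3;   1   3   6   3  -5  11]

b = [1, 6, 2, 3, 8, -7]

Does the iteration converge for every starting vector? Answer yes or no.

no

A = D + L + U where D = diag(15, -9, 12, -13, -9, 11).
GS T = -(D+L)⁻¹U: row 0 first, T[0,3] = -(6)/(15) = -0.4000; later rows by forward substitution.
  T[0,:] = [+0.0000 +0.3333 +0.2000 -0.4000 -0.4000 +0.3333]
  T[1,:] = [+0.0000 +0.0370 +0.5778 -0.7111 +0.1778 -0.0741]
  T[2,:] = [+0.0000 +0.0154 -0.1759 -0.2130 +0.2407 +0.5525]
  T[3,:] = [+0.0000 -0.0527 +0.1393 -0.3342 +0.3624 +0.5285]
  T[4,:] = [+0.0000 -0.0122 +0.0623 +0.2694 -0.2709 -0.3125]
  T[5,:] = [+0.0000 -0.0400 -0.0895 +0.5601 -0.3654 -0.5976]
|λ(T)| sorted: 1.1747, 0.3243, 0.2554, 0.0725, 0.0255, 0.0000.
ρ(T) = max|λ| = 1.1747; 1.1747 > 1: divergent.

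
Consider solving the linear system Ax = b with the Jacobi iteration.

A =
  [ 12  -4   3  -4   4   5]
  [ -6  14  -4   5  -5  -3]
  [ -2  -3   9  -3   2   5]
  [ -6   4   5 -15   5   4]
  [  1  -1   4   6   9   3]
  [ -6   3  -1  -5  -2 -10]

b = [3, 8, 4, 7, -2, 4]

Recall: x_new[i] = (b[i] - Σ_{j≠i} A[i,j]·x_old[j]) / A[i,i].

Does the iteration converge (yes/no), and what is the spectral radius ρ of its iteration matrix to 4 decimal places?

Let D = diag(12, 14, 9, -15, 9, -10); L, U the strict triangles.
Jacobi T = -D⁻¹(L+U): T[0,4] = -(4)/(12) = -0.3333; T[0,0] = 0.
  T[0,:] = [+0.0000, +0.3333, -0.2500, +0.3333, -0.3333, -0.4167]
  T[1,:] = [+0.4286, +0.0000, +0.2857, -0.3571, +0.3571, +0.2143]
  T[2,:] = [+0.2222, +0.3333, +0.0000, +0.3333, -0.2222, -0.5556]
  T[3,:] = [-0.4000, +0.2667, +0.3333, +0.0000, +0.3333, +0.2667]
  T[4,:] = [-0.1111, +0.1111, -0.4444, -0.6667, +0.0000, -0.3333]
  T[5,:] = [-0.6000, +0.3000, -0.1000, -0.5000, -0.2000, +0.0000]
moduli |λ_i(T)| = 1.1414, 0.7123, 0.7123, 0.3776, 0.3776, 0.2221.
ρ(T) = max|λ| = 1.1414; 1.1414 > 1, so it fails to converge.

no, ρ = 1.1414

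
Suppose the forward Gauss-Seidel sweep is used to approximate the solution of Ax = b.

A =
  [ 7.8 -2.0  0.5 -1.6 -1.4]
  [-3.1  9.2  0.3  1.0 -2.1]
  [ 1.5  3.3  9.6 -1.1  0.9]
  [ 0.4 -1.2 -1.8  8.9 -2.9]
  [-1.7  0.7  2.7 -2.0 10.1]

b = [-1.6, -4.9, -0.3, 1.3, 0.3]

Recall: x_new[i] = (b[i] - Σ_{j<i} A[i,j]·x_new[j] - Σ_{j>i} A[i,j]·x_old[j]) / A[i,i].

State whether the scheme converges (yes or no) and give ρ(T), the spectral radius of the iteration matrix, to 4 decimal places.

yes, ρ = 0.2549

Let D = diag(7.8, 9.2, 9.6, 8.9, 10.1); L, U the strict triangles.
T_GS = -(D+L)⁻¹U: row 0 first, T[0,4] = -(-1.4)/(7.8) = +0.1795; later rows by forward substitution.
  T[0,:] = [+0.0000, +0.2564, -0.0641, +0.2051, +0.1795]
  T[1,:] = [+0.0000, +0.0864, -0.0542, -0.0396, +0.2887]
  T[2,:] = [+0.0000, -0.0698, +0.0287, +0.0961, -0.2210]
  T[3,:] = [+0.0000, -0.0140, +0.0014, +0.0049, +0.3120]
  T[4,:] = [+0.0000, +0.0531, -0.0144, +0.0125, +0.1311]
|λ(T)| sorted: 0.2549, 0.0947, 0.0650, 0.0335, 0.0000.
ρ(T) = max|λ| = 0.2549; 0.2549 < 1 ⇒ converges.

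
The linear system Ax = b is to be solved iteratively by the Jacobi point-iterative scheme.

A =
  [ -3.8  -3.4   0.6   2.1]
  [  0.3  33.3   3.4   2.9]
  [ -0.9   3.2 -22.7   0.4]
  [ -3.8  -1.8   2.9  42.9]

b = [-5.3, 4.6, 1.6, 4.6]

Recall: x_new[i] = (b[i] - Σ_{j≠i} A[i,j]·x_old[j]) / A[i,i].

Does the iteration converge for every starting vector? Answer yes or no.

Write A = D+L+U with D = diag(-3.8, 33.3, -22.7, 42.9).
T_J = -D⁻¹(L+U): T[3,2] = -(2.9)/(42.9) = -0.0676; T[3,3] = 0.
  T[0,:] = [+0.0000  -0.8947  +0.1579  +0.5526]
  T[1,:] = [-0.0090  +0.0000  -0.1021  -0.0871]
  T[2,:] = [-0.0396  +0.1410  +0.0000  +0.0176]
  T[3,:] = [+0.0886  +0.0420  -0.0676  +0.0000]
|eigenvalues of T|: 0.2592, 0.1811, 0.1468, 0.1468.
ρ(T) = max|λ| = 0.2592; 0.2592 < 1 ⇒ converges.

yes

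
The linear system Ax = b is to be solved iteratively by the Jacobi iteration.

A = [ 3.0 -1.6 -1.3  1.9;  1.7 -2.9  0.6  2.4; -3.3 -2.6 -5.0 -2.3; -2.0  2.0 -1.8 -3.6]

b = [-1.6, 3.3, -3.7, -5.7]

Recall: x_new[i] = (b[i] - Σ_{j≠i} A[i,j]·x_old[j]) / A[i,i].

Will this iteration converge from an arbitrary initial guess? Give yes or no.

no

Let D = diag(3, -2.9, -5, -3.6); L, U the strict triangles.
Jacobi: T = -D⁻¹(L+U), T[2,3] = -(-2.3)/(-5) = -0.4600; T[2,2] = 0.
  T[0,:] = [+0.0000  +0.5333  +0.4333  -0.6333]
  T[1,:] = [+0.5862  +0.0000  +0.2069  +0.8276]
  T[2,:] = [-0.6600  -0.5200  +0.0000  -0.4600]
  T[3,:] = [-0.5556  +0.5556  -0.5000  +0.0000]
|roots of det(T-λI)|: 1.2625, 0.7934, 0.5109, 0.5109.
spectral radius ρ = 1.2625; 1.2625 > 1: divergent.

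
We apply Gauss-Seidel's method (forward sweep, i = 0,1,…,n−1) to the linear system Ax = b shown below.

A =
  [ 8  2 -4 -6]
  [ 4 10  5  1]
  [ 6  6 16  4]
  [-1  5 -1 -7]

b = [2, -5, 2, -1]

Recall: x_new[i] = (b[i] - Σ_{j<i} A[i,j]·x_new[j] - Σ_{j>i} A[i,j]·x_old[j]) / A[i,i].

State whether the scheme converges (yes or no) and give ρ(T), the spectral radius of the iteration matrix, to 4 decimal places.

Diagonal D = diag(8, 10, 16, -7); L, U strict lower/upper.
T_GS = -(D+L)⁻¹U: row 0 first, T[0,3] = -(-6)/(8) = +0.7500; later rows by forward substitution.
  T[0,:] = [+0.0000  -0.2500  +0.5000  +0.7500]
  T[1,:] = [+0.0000  +0.1000  -0.7000  -0.4000]
  T[2,:] = [+0.0000  +0.0562  +0.0750  -0.3812]
  T[3,:] = [+0.0000  +0.0991  -0.5821  -0.3384]
|λ(T)| sorted: 0.5207, 0.3799, 0.0226, 0.0000.
ρ = 0.5207; 0.5207 < 1 ⇒ converges.

yes, ρ = 0.5207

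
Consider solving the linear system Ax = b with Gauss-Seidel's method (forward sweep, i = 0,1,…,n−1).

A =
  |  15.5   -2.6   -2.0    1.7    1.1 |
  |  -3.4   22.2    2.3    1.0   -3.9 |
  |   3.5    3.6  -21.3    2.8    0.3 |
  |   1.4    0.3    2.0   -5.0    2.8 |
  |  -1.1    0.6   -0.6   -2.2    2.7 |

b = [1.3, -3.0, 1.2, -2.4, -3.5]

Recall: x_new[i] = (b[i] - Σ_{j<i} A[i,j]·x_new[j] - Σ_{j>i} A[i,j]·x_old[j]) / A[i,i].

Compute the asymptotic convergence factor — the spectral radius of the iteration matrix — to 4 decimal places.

0.4489

Diagonal D = diag(15.5, 22.2, -21.3, -5, 2.7); L, U strict lower/upper.
Gauss-Seidel: T = -(D+L)⁻¹U, row 0 first, T[0,3] = -(1.7)/(15.5) = -0.1097; later rows by forward substitution.
  T[0,:] = [+0.0000  +0.1677  +0.1290  -0.1097  -0.0710]
  T[1,:] = [+0.0000  +0.0257  -0.0838  -0.0618  +0.1648]
  T[2,:] = [+0.0000  +0.0319  +0.0070  +0.1030  +0.0303]
  T[3,:] = [+0.0000  +0.0613  +0.0339  +0.0068  +0.5621]
  T[4,:] = [+0.0000  +0.1196  +0.1004  -0.0025  +0.3992]
moduli |λ_i(T)| = 0.4489, 0.1108, 0.1108, 0.0945, 0.0000.
ρ(T) = max|λ| = 0.4489; 0.4489 < 1: convergent.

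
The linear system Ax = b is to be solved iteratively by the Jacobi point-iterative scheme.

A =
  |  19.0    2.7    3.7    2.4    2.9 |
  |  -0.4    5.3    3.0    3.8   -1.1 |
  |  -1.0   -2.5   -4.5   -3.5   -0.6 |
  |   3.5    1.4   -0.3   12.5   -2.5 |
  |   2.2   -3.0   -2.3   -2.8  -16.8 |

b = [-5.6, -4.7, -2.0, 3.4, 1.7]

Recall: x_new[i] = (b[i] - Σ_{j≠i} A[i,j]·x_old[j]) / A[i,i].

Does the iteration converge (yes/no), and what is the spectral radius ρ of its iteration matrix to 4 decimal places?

Write A = D+L+U with D = diag(19, 5.3, -4.5, 12.5, -16.8).
Jacobi T = -D⁻¹(L+U): T[1,0] = -(-0.4)/(5.3) = +0.0755; T[1,1] = 0.
  T[0,:] = [+0.0000 -0.1421 -0.1947 -0.1263 -0.1526]
  T[1,:] = [+0.0755 +0.0000 -0.5660 -0.7170 +0.2075]
  T[2,:] = [-0.2222 -0.5556 +0.0000 -0.7778 -0.1333]
  T[3,:] = [-0.2800 -0.1120 +0.0240 +0.0000 +0.2000]
  T[4,:] = [+0.1310 -0.1786 -0.1369 -0.1667 +0.0000]
|eigenvalues of T|: 0.7484, 0.5417, 0.2929, 0.2929, 0.2455.
ρ(T) = max|λ| = 0.7484; 0.7484 < 1, so it converges for any x₀.

yes, ρ = 0.7484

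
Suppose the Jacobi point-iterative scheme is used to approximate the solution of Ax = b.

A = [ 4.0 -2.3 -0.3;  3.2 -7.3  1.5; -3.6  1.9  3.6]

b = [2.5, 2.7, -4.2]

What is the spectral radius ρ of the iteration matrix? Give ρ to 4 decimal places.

A = D + L + U where D = diag(4, -7.3, 3.6).
Jacobi: T = -D⁻¹(L+U), T[0,2] = -(-0.3)/(4) = +0.0750; T[0,0] = 0.
  T[0,:] = [+0.0000 +0.5750 +0.0750]
  T[1,:] = [+0.4384 +0.0000 +0.2055]
  T[2,:] = [+1.0000 -0.5278 +0.0000]
eigenvalue magnitudes: 0.6179, 0.4039, 0.4039.
ρ(T) = max|λ| = 0.6179; 0.6179 < 1, so it converges for any x₀.

0.6179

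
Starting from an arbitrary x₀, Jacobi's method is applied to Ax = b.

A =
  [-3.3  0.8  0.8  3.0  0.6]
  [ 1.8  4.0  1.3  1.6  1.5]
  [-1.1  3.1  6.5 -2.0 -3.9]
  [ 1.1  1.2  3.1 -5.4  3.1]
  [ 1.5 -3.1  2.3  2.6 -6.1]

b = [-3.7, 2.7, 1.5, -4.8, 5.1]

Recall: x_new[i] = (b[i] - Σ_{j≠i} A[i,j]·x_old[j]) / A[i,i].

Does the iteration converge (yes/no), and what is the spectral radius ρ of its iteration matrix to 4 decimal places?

no, ρ = 1.3761

Let D = diag(-3.3, 4, 6.5, -5.4, -6.1); L, U the strict triangles.
Jacobi: T = -D⁻¹(L+U), T[3,4] = -(3.1)/(-5.4) = +0.5741; T[3,3] = 0.
  T[0,:] = [+0.0000 +0.2424 +0.2424 +0.9091 +0.1818]
  T[1,:] = [-0.4500 +0.0000 -0.3250 -0.4000 -0.3750]
  T[2,:] = [+0.1692 -0.4769 +0.0000 +0.3077 +0.6000]
  T[3,:] = [+0.2037 +0.2222 +0.5741 +0.0000 +0.5741]
  T[4,:] = [+0.2459 -0.5082 +0.3770 +0.4262 +0.0000]
eigenvalue magnitudes: 1.3761, 0.6538, 0.4896, 0.4896, 0.4831.
spectral radius ρ = 1.3761; 1.3761 > 1, so it fails to converge.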